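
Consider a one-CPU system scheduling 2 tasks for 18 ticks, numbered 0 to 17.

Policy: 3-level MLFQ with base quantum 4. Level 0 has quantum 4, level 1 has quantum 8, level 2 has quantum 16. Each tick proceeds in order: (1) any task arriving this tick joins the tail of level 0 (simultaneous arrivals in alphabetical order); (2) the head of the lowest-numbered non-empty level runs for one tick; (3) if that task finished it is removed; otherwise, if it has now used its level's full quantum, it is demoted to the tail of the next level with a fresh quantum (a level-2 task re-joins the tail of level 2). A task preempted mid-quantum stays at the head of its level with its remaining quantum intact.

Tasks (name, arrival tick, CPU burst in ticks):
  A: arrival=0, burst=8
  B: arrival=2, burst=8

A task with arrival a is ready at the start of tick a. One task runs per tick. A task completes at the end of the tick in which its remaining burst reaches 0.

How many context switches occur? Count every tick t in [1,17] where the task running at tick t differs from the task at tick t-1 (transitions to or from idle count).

context switches = 4

t=0: L0/L1/L2 = A/-/- → run A
t=1: L0/L1/L2 = A/-/- → run A
t=2: L0/L1/L2 = AB/-/- → run A
t=3: L0/L1/L2 = AB/-/- → run A
t=4: L0/L1/L2 = B/A/- → run B
t=5: L0/L1/L2 = B/A/- → run B
t=6: L0/L1/L2 = B/A/- → run B
t=7: L0/L1/L2 = B/A/- → run B
t=8: L0/L1/L2 = -/AB/- → run A
t=9: L0/L1/L2 = -/AB/- → run A
t=10: L0/L1/L2 = -/AB/- → run A
t=11: L0/L1/L2 = -/AB/- → run A
t=12: L0/L1/L2 = -/B/- → run B
t=13: L0/L1/L2 = -/B/- → run B
t=14: L0/L1/L2 = -/B/- → run B
t=15: L0/L1/L2 = -/B/- → run B
t=16: (idle)
t=17: (idle)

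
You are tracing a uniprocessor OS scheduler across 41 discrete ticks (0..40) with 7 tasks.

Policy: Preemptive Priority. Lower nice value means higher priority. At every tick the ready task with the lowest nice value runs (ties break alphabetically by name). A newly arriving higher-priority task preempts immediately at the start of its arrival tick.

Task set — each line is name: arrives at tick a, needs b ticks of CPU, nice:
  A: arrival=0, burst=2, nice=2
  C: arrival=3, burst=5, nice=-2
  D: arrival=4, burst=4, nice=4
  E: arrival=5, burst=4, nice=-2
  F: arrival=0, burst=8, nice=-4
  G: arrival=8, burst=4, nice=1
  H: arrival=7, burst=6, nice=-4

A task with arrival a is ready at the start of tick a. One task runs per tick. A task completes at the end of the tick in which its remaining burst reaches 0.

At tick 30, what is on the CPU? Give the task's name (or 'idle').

t=0: ready={A,F} → run F
t=1: ready={A,F} → run F
t=2: ready={A,F} → run F
t=3: ready={A,C,F} → run F
t=4: ready={A,C,D,F} → run F
t=5: ready={A,C,D,E,F} → run F
t=6: ready={A,C,D,E,F} → run F
t=7: ready={A,C,D,E,F,H} → run F
t=8: ready={A,C,D,E,G,H} → run H
t=9: ready={A,C,D,E,G,H} → run H
t=10: ready={A,C,D,E,G,H} → run H
t=11: ready={A,C,D,E,G,H} → run H
t=12: ready={A,C,D,E,G,H} → run H
t=13: ready={A,C,D,E,G,H} → run H
t=14: ready={A,C,D,E,G} → run C
t=15: ready={A,C,D,E,G} → run C
t=16: ready={A,C,D,E,G} → run C
t=17: ready={A,C,D,E,G} → run C
t=18: ready={A,C,D,E,G} → run C
t=19: ready={A,D,E,G} → run E
t=20: ready={A,D,E,G} → run E
t=21: ready={A,D,E,G} → run E
t=22: ready={A,D,E,G} → run E
t=23: ready={A,D,G} → run G
t=24: ready={A,D,G} → run G
t=25: ready={A,D,G} → run G
t=26: ready={A,D,G} → run G
t=27: ready={A,D} → run A
t=28: ready={A,D} → run A
t=29: ready={D} → run D
t=30: ready={D} → run D
t=31: ready={D} → run D
t=32: ready={D} → run D
t=33: (idle)
t=34: (idle)
t=35: (idle)
t=36: (idle)
t=37: (idle)
t=38: (idle)
t=39: (idle)
t=40: (idle)

running at tick 30 = D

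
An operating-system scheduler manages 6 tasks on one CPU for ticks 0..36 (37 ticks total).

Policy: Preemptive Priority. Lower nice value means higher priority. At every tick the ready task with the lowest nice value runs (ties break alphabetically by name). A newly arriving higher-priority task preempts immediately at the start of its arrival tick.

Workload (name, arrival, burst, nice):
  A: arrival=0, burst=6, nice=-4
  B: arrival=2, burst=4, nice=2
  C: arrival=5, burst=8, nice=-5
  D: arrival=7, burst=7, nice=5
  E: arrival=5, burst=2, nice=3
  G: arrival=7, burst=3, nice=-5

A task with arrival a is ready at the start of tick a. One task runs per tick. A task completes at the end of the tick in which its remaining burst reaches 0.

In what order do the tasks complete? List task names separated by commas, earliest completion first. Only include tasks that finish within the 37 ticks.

t=0: ready={A} → run A
t=1: ready={A} → run A
t=2: ready={A,B} → run A
t=3: ready={A,B} → run A
t=4: ready={A,B} → run A
t=5: ready={A,B,C,E} → run C
t=6: ready={A,B,C,E} → run C
t=7: ready={A,B,C,D,E,G} → run C
t=8: ready={A,B,C,D,E,G} → run C
t=9: ready={A,B,C,D,E,G} → run C
t=10: ready={A,B,C,D,E,G} → run C
t=11: ready={A,B,C,D,E,G} → run C
t=12: ready={A,B,C,D,E,G} → run C
t=13: ready={A,B,D,E,G} → run G
t=14: ready={A,B,D,E,G} → run G
t=15: ready={A,B,D,E,G} → run G
t=16: ready={A,B,D,E} → run A
t=17: ready={B,D,E} → run B
t=18: ready={B,D,E} → run B
t=19: ready={B,D,E} → run B
t=20: ready={B,D,E} → run B
t=21: ready={D,E} → run E
t=22: ready={D,E} → run E
t=23: ready={D} → run D
t=24: ready={D} → run D
t=25: ready={D} → run D
t=26: ready={D} → run D
t=27: ready={D} → run D
t=28: ready={D} → run D
t=29: ready={D} → run D
t=30: (idle)
t=31: (idle)
t=32: (idle)
t=33: (idle)
t=34: (idle)
t=35: (idle)
t=36: (idle)

completion order = C, G, A, B, E, D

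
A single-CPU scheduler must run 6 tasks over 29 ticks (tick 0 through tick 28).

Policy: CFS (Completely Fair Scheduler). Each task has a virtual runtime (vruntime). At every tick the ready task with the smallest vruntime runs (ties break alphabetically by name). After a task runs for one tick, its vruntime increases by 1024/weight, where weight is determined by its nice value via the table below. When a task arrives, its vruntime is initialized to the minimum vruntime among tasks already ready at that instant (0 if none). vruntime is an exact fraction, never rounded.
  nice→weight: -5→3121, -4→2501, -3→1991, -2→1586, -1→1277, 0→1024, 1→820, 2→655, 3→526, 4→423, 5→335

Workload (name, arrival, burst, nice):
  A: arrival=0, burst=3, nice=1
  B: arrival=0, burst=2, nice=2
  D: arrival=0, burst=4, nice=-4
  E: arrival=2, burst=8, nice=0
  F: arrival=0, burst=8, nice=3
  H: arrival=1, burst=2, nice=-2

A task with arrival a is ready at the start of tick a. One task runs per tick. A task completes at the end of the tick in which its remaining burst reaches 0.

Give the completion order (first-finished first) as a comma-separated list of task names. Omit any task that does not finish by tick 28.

t=0: vr[A=0 B=0 D=0 F=0] → run A
t=1: vr[A=256/205 B=0 D=0 F=0 H=0] → run B
t=2: vr[A=256/205 B=1024/655 D=0 E=0 F=0 H=0] → run D
t=3: vr[A=256/205 B=1024/655 D=1024/2501 E=0 F=0 H=0] → run E
t=4: vr[A=256/205 B=1024/655 D=1024/2501 E=1 F=0 H=0] → run F
t=5: vr[A=256/205 B=1024/655 D=1024/2501 E=1 F=512/263 H=0] → run H
t=6: vr[A=256/205 B=1024/655 D=1024/2501 E=1 F=512/263 H=512/793] → run D
t=7: vr[A=256/205 B=1024/655 D=2048/2501 E=1 F=512/263 H=512/793] → run H
t=8: vr[A=256/205 B=1024/655 D=2048/2501 E=1 F=512/263] → run D
t=9: vr[A=256/205 B=1024/655 D=3072/2501 E=1 F=512/263] → run E
t=10: vr[A=256/205 B=1024/655 D=3072/2501 E=2 F=512/263] → run D
t=11: vr[A=256/205 B=1024/655 E=2 F=512/263] → run A
t=12: vr[A=512/205 B=1024/655 E=2 F=512/263] → run B
t=13: vr[A=512/205 E=2 F=512/263] → run F
t=14: vr[A=512/205 E=2 F=1024/263] → run E
t=15: vr[A=512/205 E=3 F=1024/263] → run A
t=16: vr[E=3 F=1024/263] → run E
t=17: vr[E=4 F=1024/263] → run F
t=18: vr[E=4 F=1536/263] → run E
t=19: vr[E=5 F=1536/263] → run E
t=20: vr[E=6 F=1536/263] → run F
t=21: vr[E=6 F=2048/263] → run E
t=22: vr[E=7 F=2048/263] → run E
t=23: vr[F=2048/263] → run F
t=24: vr[F=2560/263] → run F
t=25: vr[F=3072/263] → run F
t=26: vr[F=3584/263] → run F
t=27: (idle)
t=28: (idle)

completion order = H, D, B, A, E, F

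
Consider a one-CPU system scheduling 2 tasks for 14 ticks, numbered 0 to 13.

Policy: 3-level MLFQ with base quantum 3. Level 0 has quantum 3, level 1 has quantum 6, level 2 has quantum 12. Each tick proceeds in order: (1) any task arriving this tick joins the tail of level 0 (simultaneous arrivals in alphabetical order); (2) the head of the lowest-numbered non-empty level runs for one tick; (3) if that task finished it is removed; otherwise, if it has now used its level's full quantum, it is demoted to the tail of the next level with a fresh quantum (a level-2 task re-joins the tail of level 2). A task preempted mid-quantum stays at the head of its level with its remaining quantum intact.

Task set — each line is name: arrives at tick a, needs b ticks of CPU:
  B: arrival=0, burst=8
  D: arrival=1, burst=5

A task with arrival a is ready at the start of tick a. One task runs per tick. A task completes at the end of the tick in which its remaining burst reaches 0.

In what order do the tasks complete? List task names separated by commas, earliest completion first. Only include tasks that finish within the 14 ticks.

t=0: L0/L1/L2 = B/-/- → run B
t=1: L0/L1/L2 = BD/-/- → run B
t=2: L0/L1/L2 = BD/-/- → run B
t=3: L0/L1/L2 = D/B/- → run D
t=4: L0/L1/L2 = D/B/- → run D
t=5: L0/L1/L2 = D/B/- → run D
t=6: L0/L1/L2 = -/BD/- → run B
t=7: L0/L1/L2 = -/BD/- → run B
t=8: L0/L1/L2 = -/BD/- → run B
t=9: L0/L1/L2 = -/BD/- → run B
t=10: L0/L1/L2 = -/BD/- → run B
t=11: L0/L1/L2 = -/D/- → run D
t=12: L0/L1/L2 = -/D/- → run D
t=13: (idle)

completion order = B, D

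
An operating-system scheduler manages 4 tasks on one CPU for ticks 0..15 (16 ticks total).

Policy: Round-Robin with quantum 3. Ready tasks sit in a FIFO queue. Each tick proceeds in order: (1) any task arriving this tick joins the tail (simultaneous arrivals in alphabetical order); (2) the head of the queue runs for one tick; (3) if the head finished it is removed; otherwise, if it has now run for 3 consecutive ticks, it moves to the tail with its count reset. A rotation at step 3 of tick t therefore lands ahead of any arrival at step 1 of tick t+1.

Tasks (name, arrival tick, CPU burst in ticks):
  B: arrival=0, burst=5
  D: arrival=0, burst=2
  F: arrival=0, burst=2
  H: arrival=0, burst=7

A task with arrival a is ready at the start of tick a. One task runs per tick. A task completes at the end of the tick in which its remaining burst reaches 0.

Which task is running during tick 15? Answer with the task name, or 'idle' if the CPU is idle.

running at tick 15 = H

t=0: queue=[B,D,F,H] q_used=0 → run B
t=1: queue=[B,D,F,H] q_used=1 → run B
t=2: queue=[B,D,F,H] q_used=2 → run B
t=3: queue=[D,F,H,B] q_used=0 → run D
t=4: queue=[D,F,H,B] q_used=1 → run D
t=5: queue=[F,H,B] q_used=0 → run F
t=6: queue=[F,H,B] q_used=1 → run F
t=7: queue=[H,B] q_used=0 → run H
t=8: queue=[H,B] q_used=1 → run H
t=9: queue=[H,B] q_used=2 → run H
t=10: queue=[B,H] q_used=0 → run B
t=11: queue=[B,H] q_used=1 → run B
t=12: queue=[H] q_used=0 → run H
t=13: queue=[H] q_used=1 → run H
t=14: queue=[H] q_used=2 → run H
t=15: queue=[H] q_used=0 → run H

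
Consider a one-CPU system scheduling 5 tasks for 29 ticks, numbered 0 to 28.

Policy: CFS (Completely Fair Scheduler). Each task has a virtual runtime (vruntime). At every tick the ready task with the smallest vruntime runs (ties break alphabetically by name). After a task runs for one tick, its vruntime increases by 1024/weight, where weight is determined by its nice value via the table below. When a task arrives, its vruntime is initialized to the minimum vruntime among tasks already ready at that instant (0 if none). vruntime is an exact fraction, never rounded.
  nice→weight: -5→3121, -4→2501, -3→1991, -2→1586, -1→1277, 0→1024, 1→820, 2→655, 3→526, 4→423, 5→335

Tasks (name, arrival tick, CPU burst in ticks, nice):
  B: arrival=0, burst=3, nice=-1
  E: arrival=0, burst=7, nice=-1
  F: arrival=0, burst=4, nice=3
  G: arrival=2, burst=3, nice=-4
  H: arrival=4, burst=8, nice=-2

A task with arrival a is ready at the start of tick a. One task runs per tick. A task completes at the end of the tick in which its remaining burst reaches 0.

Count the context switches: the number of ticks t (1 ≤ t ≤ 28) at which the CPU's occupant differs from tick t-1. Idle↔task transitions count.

t=0: vr[B=0 E=0 F=0] → run B
t=1: vr[B=1024/1277 E=0 F=0] → run E
t=2: vr[B=1024/1277 E=1024/1277 F=0 G=0] → run F
t=3: vr[B=1024/1277 E=1024/1277 F=512/263 G=0] → run G
t=4: vr[B=1024/1277 E=1024/1277 F=512/263 G=1024/2501 H=1024/2501] → run G
t=5: vr[B=1024/1277 E=1024/1277 F=512/263 G=2048/2501 H=1024/2501] → run H
t=6: vr[B=1024/1277 E=1024/1277 F=512/263 G=2048/2501 H=34304/32513] → run B
t=7: vr[B=2048/1277 E=1024/1277 F=512/263 G=2048/2501 H=34304/32513] → run E
t=8: vr[B=2048/1277 E=2048/1277 F=512/263 G=2048/2501 H=34304/32513] → run G
t=9: vr[B=2048/1277 E=2048/1277 F=512/263 H=34304/32513] → run H
t=10: vr[B=2048/1277 E=2048/1277 F=512/263 H=55296/32513] → run B
t=11: vr[E=2048/1277 F=512/263 H=55296/32513] → run E
t=12: vr[E=3072/1277 F=512/263 H=55296/32513] → run H
t=13: vr[E=3072/1277 F=512/263 H=76288/32513] → run F
t=14: vr[E=3072/1277 F=1024/263 H=76288/32513] → run H
t=15: vr[E=3072/1277 F=1024/263 H=97280/32513] → run E
t=16: vr[E=4096/1277 F=1024/263 H=97280/32513] → run H
t=17: vr[E=4096/1277 F=1024/263 H=118272/32513] → run E
t=18: vr[E=5120/1277 F=1024/263 H=118272/32513] → run H
t=19: vr[E=5120/1277 F=1024/263 H=139264/32513] → run F
t=20: vr[E=5120/1277 F=1536/263 H=139264/32513] → run E
t=21: vr[E=6144/1277 F=1536/263 H=139264/32513] → run H
t=22: vr[E=6144/1277 F=1536/263 H=160256/32513] → run E
t=23: vr[F=1536/263 H=160256/32513] → run H
t=24: vr[F=1536/263] → run F
t=25: (idle)
t=26: (idle)
t=27: (idle)
t=28: (idle)

context switches = 24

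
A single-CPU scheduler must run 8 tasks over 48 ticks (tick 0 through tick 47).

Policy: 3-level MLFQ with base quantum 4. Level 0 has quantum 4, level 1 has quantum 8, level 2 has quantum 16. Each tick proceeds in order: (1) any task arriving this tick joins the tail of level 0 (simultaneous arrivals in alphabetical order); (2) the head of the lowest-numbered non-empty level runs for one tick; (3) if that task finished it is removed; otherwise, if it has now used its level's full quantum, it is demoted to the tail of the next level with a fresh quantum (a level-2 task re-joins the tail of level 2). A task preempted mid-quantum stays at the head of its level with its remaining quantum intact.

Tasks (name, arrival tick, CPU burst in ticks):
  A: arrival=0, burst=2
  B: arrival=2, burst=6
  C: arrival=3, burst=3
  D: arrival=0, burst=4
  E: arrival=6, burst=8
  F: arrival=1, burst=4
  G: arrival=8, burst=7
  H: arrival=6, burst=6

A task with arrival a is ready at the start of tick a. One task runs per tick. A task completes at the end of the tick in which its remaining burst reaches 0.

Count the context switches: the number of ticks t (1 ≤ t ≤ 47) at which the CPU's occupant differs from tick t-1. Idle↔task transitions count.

t=0: L0/L1/L2 = AD/-/- → run A
t=1: L0/L1/L2 = ADF/-/- → run A
t=2: L0/L1/L2 = DFB/-/- → run D
t=3: L0/L1/L2 = DFBC/-/- → run D
t=4: L0/L1/L2 = DFBC/-/- → run D
t=5: L0/L1/L2 = DFBC/-/- → run D
t=6: L0/L1/L2 = FBCEH/-/- → run F
t=7: L0/L1/L2 = FBCEH/-/- → run F
t=8: L0/L1/L2 = FBCEHG/-/- → run F
t=9: L0/L1/L2 = FBCEHG/-/- → run F
t=10: L0/L1/L2 = BCEHG/-/- → run B
t=11: L0/L1/L2 = BCEHG/-/- → run B
t=12: L0/L1/L2 = BCEHG/-/- → run B
t=13: L0/L1/L2 = BCEHG/-/- → run B
t=14: L0/L1/L2 = CEHG/B/- → run C
t=15: L0/L1/L2 = CEHG/B/- → run C
t=16: L0/L1/L2 = CEHG/B/- → run C
t=17: L0/L1/L2 = EHG/B/- → run E
t=18: L0/L1/L2 = EHG/B/- → run E
t=19: L0/L1/L2 = EHG/B/- → run E
t=20: L0/L1/L2 = EHG/B/- → run E
t=21: L0/L1/L2 = HG/BE/- → run H
t=22: L0/L1/L2 = HG/BE/- → run H
t=23: L0/L1/L2 = HG/BE/- → run H
t=24: L0/L1/L2 = HG/BE/- → run H
t=25: L0/L1/L2 = G/BEH/- → run G
t=26: L0/L1/L2 = G/BEH/- → run G
t=27: L0/L1/L2 = G/BEH/- → run G
t=28: L0/L1/L2 = G/BEH/- → run G
t=29: L0/L1/L2 = -/BEHG/- → run B
t=30: L0/L1/L2 = -/BEHG/- → run B
t=31: L0/L1/L2 = -/EHG/- → run E
t=32: L0/L1/L2 = -/EHG/- → run E
t=33: L0/L1/L2 = -/EHG/- → run E
t=34: L0/L1/L2 = -/EHG/- → run E
t=35: L0/L1/L2 = -/HG/- → run H
t=36: L0/L1/L2 = -/HG/- → run H
t=37: L0/L1/L2 = -/G/- → run G
t=38: L0/L1/L2 = -/G/- → run G
t=39: L0/L1/L2 = -/G/- → run G
t=40: (idle)
t=41: (idle)
t=42: (idle)
t=43: (idle)
t=44: (idle)
t=45: (idle)
t=46: (idle)
t=47: (idle)

context switches = 12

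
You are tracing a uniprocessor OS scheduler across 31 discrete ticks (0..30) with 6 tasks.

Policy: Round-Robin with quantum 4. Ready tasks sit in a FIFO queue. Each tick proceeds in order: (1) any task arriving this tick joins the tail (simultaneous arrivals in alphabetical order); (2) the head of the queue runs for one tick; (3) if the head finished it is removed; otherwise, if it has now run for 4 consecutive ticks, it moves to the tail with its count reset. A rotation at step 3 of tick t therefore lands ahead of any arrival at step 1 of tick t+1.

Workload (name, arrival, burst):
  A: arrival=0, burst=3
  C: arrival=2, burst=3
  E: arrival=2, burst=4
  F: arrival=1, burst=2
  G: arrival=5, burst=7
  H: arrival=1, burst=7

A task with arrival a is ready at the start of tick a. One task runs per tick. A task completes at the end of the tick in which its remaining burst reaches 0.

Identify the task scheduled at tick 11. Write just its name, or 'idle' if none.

running at tick 11 = C

t=0: queue=[A] q_used=0 → run A
t=1: queue=[A,F,H] q_used=1 → run A
t=2: queue=[A,F,H,C,E] q_used=2 → run A
t=3: queue=[F,H,C,E] q_used=0 → run F
t=4: queue=[F,H,C,E] q_used=1 → run F
t=5: queue=[H,C,E,G] q_used=0 → run H
t=6: queue=[H,C,E,G] q_used=1 → run H
t=7: queue=[H,C,E,G] q_used=2 → run H
t=8: queue=[H,C,E,G] q_used=3 → run H
t=9: queue=[C,E,G,H] q_used=0 → run C
t=10: queue=[C,E,G,H] q_used=1 → run C
t=11: queue=[C,E,G,H] q_used=2 → run C
t=12: queue=[E,G,H] q_used=0 → run E
t=13: queue=[E,G,H] q_used=1 → run E
t=14: queue=[E,G,H] q_used=2 → run E
t=15: queue=[E,G,H] q_used=3 → run E
t=16: queue=[G,H] q_used=0 → run G
t=17: queue=[G,H] q_used=1 → run G
t=18: queue=[G,H] q_used=2 → run G
t=19: queue=[G,H] q_used=3 → run G
t=20: queue=[H,G] q_used=0 → run H
t=21: queue=[H,G] q_used=1 → run H
t=22: queue=[H,G] q_used=2 → run H
t=23: queue=[G] q_used=0 → run G
t=24: queue=[G] q_used=1 → run G
t=25: queue=[G] q_used=2 → run G
t=26: (idle)
t=27: (idle)
t=28: (idle)
t=29: (idle)
t=30: (idle)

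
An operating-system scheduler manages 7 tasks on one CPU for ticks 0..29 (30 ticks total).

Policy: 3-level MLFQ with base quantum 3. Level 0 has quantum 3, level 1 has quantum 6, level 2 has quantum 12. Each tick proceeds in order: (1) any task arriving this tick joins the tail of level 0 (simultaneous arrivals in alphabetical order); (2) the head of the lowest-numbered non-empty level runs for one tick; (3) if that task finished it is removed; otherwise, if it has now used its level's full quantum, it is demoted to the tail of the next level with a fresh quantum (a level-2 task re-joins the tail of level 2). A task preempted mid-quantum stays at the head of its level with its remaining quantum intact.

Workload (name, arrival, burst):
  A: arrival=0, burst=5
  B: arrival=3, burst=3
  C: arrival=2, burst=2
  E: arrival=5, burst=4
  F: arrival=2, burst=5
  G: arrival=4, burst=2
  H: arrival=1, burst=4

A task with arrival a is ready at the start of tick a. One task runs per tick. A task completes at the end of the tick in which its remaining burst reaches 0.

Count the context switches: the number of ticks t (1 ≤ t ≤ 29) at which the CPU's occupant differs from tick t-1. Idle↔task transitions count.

t=0: L0/L1/L2 = A/-/- → run A
t=1: L0/L1/L2 = AH/-/- → run A
t=2: L0/L1/L2 = AHCF/-/- → run A
t=3: L0/L1/L2 = HCFB/A/- → run H
t=4: L0/L1/L2 = HCFBG/A/- → run H
t=5: L0/L1/L2 = HCFBGE/A/- → run H
t=6: L0/L1/L2 = CFBGE/AH/- → run C
t=7: L0/L1/L2 = CFBGE/AH/- → run C
t=8: L0/L1/L2 = FBGE/AH/- → run F
t=9: L0/L1/L2 = FBGE/AH/- → run F
t=10: L0/L1/L2 = FBGE/AH/- → run F
t=11: L0/L1/L2 = BGE/AHF/- → run B
t=12: L0/L1/L2 = BGE/AHF/- → run B
t=13: L0/L1/L2 = BGE/AHF/- → run B
t=14: L0/L1/L2 = GE/AHF/- → run G
t=15: L0/L1/L2 = GE/AHF/- → run G
t=16: L0/L1/L2 = E/AHF/- → run E
t=17: L0/L1/L2 = E/AHF/- → run E
t=18: L0/L1/L2 = E/AHF/- → run E
t=19: L0/L1/L2 = -/AHFE/- → run A
t=20: L0/L1/L2 = -/AHFE/- → run A
t=21: L0/L1/L2 = -/HFE/- → run H
t=22: L0/L1/L2 = -/FE/- → run F
t=23: L0/L1/L2 = -/FE/- → run F
t=24: L0/L1/L2 = -/E/- → run E
t=25: (idle)
t=26: (idle)
t=27: (idle)
t=28: (idle)
t=29: (idle)

context switches = 11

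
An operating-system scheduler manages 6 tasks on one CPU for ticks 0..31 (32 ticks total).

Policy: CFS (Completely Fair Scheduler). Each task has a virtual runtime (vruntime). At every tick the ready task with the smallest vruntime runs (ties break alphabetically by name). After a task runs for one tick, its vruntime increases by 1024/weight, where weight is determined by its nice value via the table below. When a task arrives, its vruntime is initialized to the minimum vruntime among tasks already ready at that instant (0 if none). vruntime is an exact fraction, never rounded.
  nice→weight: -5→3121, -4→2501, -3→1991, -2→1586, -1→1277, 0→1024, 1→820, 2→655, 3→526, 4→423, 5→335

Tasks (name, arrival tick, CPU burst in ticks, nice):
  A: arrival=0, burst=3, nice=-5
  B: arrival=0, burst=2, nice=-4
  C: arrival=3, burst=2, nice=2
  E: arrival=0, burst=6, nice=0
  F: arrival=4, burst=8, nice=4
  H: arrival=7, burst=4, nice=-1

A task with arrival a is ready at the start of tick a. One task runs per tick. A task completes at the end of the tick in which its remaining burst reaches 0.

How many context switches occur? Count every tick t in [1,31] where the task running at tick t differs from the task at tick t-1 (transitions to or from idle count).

t=0: vr[A=0 B=0 E=0] → run A
t=1: vr[A=1024/3121 B=0 E=0] → run B
t=2: vr[A=1024/3121 B=1024/2501 E=0] → run E
t=3: vr[A=1024/3121 B=1024/2501 C=1024/3121 E=1] → run A
t=4: vr[A=2048/3121 B=1024/2501 C=1024/3121 E=1 F=1024/3121] → run C
t=5: vr[A=2048/3121 B=1024/2501 C=3866624/2044255 E=1 F=1024/3121] → run F
t=6: vr[A=2048/3121 B=1024/2501 C=3866624/2044255 E=1 F=3629056/1320183] → run B
t=7: vr[A=2048/3121 C=3866624/2044255 E=1 F=3629056/1320183 H=2048/3121] → run A
t=8: vr[C=3866624/2044255 E=1 F=3629056/1320183 H=2048/3121] → run H
t=9: vr[C=3866624/2044255 E=1 F=3629056/1320183 H=5811200/3985517] → run E
t=10: vr[C=3866624/2044255 E=2 F=3629056/1320183 H=5811200/3985517] → run H
t=11: vr[C=3866624/2044255 E=2 F=3629056/1320183 H=9007104/3985517] → run C
t=12: vr[E=2 F=3629056/1320183 H=9007104/3985517] → run E
t=13: vr[E=3 F=3629056/1320183 H=9007104/3985517] → run H
t=14: vr[E=3 F=3629056/1320183 H=12203008/3985517] → run F
t=15: vr[E=3 F=6824960/1320183 H=12203008/3985517] → run E
t=16: vr[E=4 F=6824960/1320183 H=12203008/3985517] → run H
t=17: vr[E=4 F=6824960/1320183] → run E
t=18: vr[E=5 F=6824960/1320183] → run E
t=19: vr[F=6824960/1320183] → run F
t=20: vr[F=3340288/440061] → run F
t=21: vr[F=13216768/1320183] → run F
t=22: vr[F=16412672/1320183] → run F
t=23: vr[F=6536192/440061] → run F
t=24: vr[F=22804480/1320183] → run F
t=25: (idle)
t=26: (idle)
t=27: (idle)
t=28: (idle)
t=29: (idle)
t=30: (idle)
t=31: (idle)

context switches = 19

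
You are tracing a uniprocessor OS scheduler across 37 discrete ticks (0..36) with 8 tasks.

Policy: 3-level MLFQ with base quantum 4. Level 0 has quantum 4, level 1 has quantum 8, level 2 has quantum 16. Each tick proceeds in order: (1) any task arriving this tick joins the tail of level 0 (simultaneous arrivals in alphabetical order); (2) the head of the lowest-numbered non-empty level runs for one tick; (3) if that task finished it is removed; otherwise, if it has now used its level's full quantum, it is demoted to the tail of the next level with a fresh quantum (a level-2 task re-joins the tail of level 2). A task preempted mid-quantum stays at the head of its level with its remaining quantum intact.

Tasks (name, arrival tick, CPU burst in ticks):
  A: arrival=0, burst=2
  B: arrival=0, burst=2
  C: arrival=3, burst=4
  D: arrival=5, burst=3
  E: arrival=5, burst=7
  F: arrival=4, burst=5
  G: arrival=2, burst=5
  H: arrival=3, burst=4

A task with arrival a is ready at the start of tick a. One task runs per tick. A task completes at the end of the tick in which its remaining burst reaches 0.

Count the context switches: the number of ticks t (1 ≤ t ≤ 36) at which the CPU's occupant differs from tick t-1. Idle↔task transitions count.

context switches = 11

t=0: L0/L1/L2 = AB/-/- → run A
t=1: L0/L1/L2 = AB/-/- → run A
t=2: L0/L1/L2 = BG/-/- → run B
t=3: L0/L1/L2 = BGCH/-/- → run B
t=4: L0/L1/L2 = GCHF/-/- → run G
t=5: L0/L1/L2 = GCHFDE/-/- → run G
t=6: L0/L1/L2 = GCHFDE/-/- → run G
t=7: L0/L1/L2 = GCHFDE/-/- → run G
t=8: L0/L1/L2 = CHFDE/G/- → run C
t=9: L0/L1/L2 = CHFDE/G/- → run C
t=10: L0/L1/L2 = CHFDE/G/- → run C
t=11: L0/L1/L2 = CHFDE/G/- → run C
t=12: L0/L1/L2 = HFDE/G/- → run H
t=13: L0/L1/L2 = HFDE/G/- → run H
t=14: L0/L1/L2 = HFDE/G/- → run H
t=15: L0/L1/L2 = HFDE/G/- → run H
t=16: L0/L1/L2 = FDE/G/- → run F
t=17: L0/L1/L2 = FDE/G/- → run F
t=18: L0/L1/L2 = FDE/G/- → run F
t=19: L0/L1/L2 = FDE/G/- → run F
t=20: L0/L1/L2 = DE/GF/- → run D
t=21: L0/L1/L2 = DE/GF/- → run D
t=22: L0/L1/L2 = DE/GF/- → run D
t=23: L0/L1/L2 = E/GF/- → run E
t=24: L0/L1/L2 = E/GF/- → run E
t=25: L0/L1/L2 = E/GF/- → run E
t=26: L0/L1/L2 = E/GF/- → run E
t=27: L0/L1/L2 = -/GFE/- → run G
t=28: L0/L1/L2 = -/FE/- → run F
t=29: L0/L1/L2 = -/E/- → run E
t=30: L0/L1/L2 = -/E/- → run E
t=31: L0/L1/L2 = -/E/- → run E
t=32: (idle)
t=33: (idle)
t=34: (idle)
t=35: (idle)
t=36: (idle)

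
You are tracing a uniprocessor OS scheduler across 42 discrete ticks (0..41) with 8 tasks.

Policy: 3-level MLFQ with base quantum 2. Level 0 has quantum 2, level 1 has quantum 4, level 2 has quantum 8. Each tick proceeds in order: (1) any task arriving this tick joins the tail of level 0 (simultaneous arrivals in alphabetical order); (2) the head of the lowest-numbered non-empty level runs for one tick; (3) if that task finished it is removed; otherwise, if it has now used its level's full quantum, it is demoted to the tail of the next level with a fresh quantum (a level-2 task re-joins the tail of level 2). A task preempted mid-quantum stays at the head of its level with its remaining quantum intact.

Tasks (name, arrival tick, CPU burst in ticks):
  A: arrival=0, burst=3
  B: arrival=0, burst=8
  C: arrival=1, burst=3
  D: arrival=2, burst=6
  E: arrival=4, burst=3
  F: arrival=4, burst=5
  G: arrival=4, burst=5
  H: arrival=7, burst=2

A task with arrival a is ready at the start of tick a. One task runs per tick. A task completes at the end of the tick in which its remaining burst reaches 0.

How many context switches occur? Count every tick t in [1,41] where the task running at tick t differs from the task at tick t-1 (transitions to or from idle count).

context switches = 16

t=0: L0/L1/L2 = AB/-/- → run A
t=1: L0/L1/L2 = ABC/-/- → run A
t=2: L0/L1/L2 = BCD/A/- → run B
t=3: L0/L1/L2 = BCD/A/- → run B
t=4: L0/L1/L2 = CDEFG/AB/- → run C
t=5: L0/L1/L2 = CDEFG/AB/- → run C
t=6: L0/L1/L2 = DEFG/ABC/- → run D
t=7: L0/L1/L2 = DEFGH/ABC/- → run D
t=8: L0/L1/L2 = EFGH/ABCD/- → run E
t=9: L0/L1/L2 = EFGH/ABCD/- → run E
t=10: L0/L1/L2 = FGH/ABCDE/- → run F
t=11: L0/L1/L2 = FGH/ABCDE/- → run F
t=12: L0/L1/L2 = GH/ABCDEF/- → run G
t=13: L0/L1/L2 = GH/ABCDEF/- → run G
t=14: L0/L1/L2 = H/ABCDEFG/- → run H
t=15: L0/L1/L2 = H/ABCDEFG/- → run H
t=16: L0/L1/L2 = -/ABCDEFG/- → run A
t=17: L0/L1/L2 = -/BCDEFG/- → run B
t=18: L0/L1/L2 = -/BCDEFG/- → run B
t=19: L0/L1/L2 = -/BCDEFG/- → run B
t=20: L0/L1/L2 = -/BCDEFG/- → run B
t=21: L0/L1/L2 = -/CDEFG/B → run C
t=22: L0/L1/L2 = -/DEFG/B → run D
t=23: L0/L1/L2 = -/DEFG/B → run D
t=24: L0/L1/L2 = -/DEFG/B → run D
t=25: L0/L1/L2 = -/DEFG/B → run D
t=26: L0/L1/L2 = -/EFG/B → run E
t=27: L0/L1/L2 = -/FG/B → run F
t=28: L0/L1/L2 = -/FG/B → run F
t=29: L0/L1/L2 = -/FG/B → run F
t=30: L0/L1/L2 = -/G/B → run G
t=31: L0/L1/L2 = -/G/B → run G
t=32: L0/L1/L2 = -/G/B → run G
t=33: L0/L1/L2 = -/-/B → run B
t=34: L0/L1/L2 = -/-/B → run B
t=35: (idle)
t=36: (idle)
t=37: (idle)
t=38: (idle)
t=39: (idle)
t=40: (idle)
t=41: (idle)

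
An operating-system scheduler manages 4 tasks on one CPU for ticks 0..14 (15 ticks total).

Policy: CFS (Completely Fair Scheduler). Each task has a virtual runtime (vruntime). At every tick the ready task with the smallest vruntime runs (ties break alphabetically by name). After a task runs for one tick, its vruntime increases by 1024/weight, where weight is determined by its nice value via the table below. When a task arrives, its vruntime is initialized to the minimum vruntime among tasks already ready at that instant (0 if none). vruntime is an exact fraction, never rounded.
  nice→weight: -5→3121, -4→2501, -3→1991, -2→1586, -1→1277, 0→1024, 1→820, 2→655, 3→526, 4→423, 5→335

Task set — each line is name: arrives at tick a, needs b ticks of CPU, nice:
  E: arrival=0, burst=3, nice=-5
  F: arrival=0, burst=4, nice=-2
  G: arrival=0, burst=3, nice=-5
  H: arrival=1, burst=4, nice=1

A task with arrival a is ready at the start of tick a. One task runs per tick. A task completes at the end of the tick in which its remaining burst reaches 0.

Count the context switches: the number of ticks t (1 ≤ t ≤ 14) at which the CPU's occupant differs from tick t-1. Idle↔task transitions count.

t=0: vr[E=0 F=0 G=0] → run E
t=1: vr[E=1024/3121 F=0 G=0 H=0] → run F
t=2: vr[E=1024/3121 F=512/793 G=0 H=0] → run G
t=3: vr[E=1024/3121 F=512/793 G=1024/3121 H=0] → run H
t=4: vr[E=1024/3121 F=512/793 G=1024/3121 H=256/205] → run E
t=5: vr[E=2048/3121 F=512/793 G=1024/3121 H=256/205] → run G
t=6: vr[E=2048/3121 F=512/793 G=2048/3121 H=256/205] → run F
t=7: vr[E=2048/3121 F=1024/793 G=2048/3121 H=256/205] → run E
t=8: vr[F=1024/793 G=2048/3121 H=256/205] → run G
t=9: vr[F=1024/793 H=256/205] → run H
t=10: vr[F=1024/793 H=512/205] → run F
t=11: vr[F=1536/793 H=512/205] → run F
t=12: vr[H=512/205] → run H
t=13: vr[H=768/205] → run H
t=14: (idle)

context switches = 12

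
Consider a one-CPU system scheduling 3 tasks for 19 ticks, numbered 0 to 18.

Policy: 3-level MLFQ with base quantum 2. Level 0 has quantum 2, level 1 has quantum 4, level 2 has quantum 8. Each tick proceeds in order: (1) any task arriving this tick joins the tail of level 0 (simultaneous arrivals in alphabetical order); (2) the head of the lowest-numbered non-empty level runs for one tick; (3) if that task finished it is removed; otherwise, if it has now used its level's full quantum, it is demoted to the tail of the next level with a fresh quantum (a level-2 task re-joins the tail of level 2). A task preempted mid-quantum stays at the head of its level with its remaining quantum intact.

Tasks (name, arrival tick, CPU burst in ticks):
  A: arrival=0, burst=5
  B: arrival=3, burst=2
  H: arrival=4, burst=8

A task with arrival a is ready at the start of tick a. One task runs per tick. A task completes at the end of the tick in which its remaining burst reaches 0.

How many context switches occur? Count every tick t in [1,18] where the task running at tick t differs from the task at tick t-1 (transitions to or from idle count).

t=0: L0/L1/L2 = A/-/- → run A
t=1: L0/L1/L2 = A/-/- → run A
t=2: L0/L1/L2 = -/A/- → run A
t=3: L0/L1/L2 = B/A/- → run B
t=4: L0/L1/L2 = BH/A/- → run B
t=5: L0/L1/L2 = H/A/- → run H
t=6: L0/L1/L2 = H/A/- → run H
t=7: L0/L1/L2 = -/AH/- → run A
t=8: L0/L1/L2 = -/AH/- → run A
t=9: L0/L1/L2 = -/H/- → run H
t=10: L0/L1/L2 = -/H/- → run H
t=11: L0/L1/L2 = -/H/- → run H
t=12: L0/L1/L2 = -/H/- → run H
t=13: L0/L1/L2 = -/-/H → run H
t=14: L0/L1/L2 = -/-/H → run H
t=15: (idle)
t=16: (idle)
t=17: (idle)
t=18: (idle)

context switches = 5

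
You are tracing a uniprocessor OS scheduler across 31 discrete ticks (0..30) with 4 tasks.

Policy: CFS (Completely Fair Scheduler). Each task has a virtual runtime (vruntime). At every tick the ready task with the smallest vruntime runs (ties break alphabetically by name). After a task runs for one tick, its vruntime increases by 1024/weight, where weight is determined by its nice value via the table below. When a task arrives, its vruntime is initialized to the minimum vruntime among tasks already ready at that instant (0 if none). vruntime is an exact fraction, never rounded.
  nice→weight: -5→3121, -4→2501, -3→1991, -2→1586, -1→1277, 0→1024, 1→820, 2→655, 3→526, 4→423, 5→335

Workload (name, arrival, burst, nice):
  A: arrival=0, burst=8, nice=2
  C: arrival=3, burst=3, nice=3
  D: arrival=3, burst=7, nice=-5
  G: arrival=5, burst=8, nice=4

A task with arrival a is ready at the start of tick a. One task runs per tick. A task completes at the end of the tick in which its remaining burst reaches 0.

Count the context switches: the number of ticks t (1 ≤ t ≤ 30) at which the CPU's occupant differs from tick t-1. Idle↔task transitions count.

context switches = 16

t=0: vr[A=0] → run A
t=1: vr[A=1024/655] → run A
t=2: vr[A=2048/655] → run A
t=3: vr[A=3072/655 C=3072/655 D=3072/655] → run A
t=4: vr[A=4096/655 C=3072/655 D=3072/655] → run C
t=5: vr[A=4096/655 C=1143296/172265 D=3072/655 G=3072/655] → run D
t=6: vr[A=4096/655 C=1143296/172265 D=10258432/2044255 G=3072/655] → run G
t=7: vr[A=4096/655 C=1143296/172265 D=10258432/2044255 G=1970176/277065] → run D
t=8: vr[A=4096/655 C=1143296/172265 D=10929152/2044255 G=1970176/277065] → run D
t=9: vr[A=4096/655 C=1143296/172265 D=11599872/2044255 G=1970176/277065] → run D
t=10: vr[A=4096/655 C=1143296/172265 D=12270592/2044255 G=1970176/277065] → run D
t=11: vr[A=4096/655 C=1143296/172265 D=12941312/2044255 G=1970176/277065] → run A
t=12: vr[A=1024/131 C=1143296/172265 D=12941312/2044255 G=1970176/277065] → run D
t=13: vr[A=1024/131 C=1143296/172265 D=13612032/2044255 G=1970176/277065] → run C
t=14: vr[A=1024/131 C=1478656/172265 D=13612032/2044255 G=1970176/277065] → run D
t=15: vr[A=1024/131 C=1478656/172265 G=1970176/277065] → run G
t=16: vr[A=1024/131 C=1478656/172265 G=2640896/277065] → run A
t=17: vr[A=6144/655 C=1478656/172265 G=2640896/277065] → run C
t=18: vr[A=6144/655 G=2640896/277065] → run A
t=19: vr[A=7168/655 G=2640896/277065] → run G
t=20: vr[A=7168/655 G=1103872/92355] → run A
t=21: vr[G=1103872/92355] → run G
t=22: vr[G=3982336/277065] → run G
t=23: vr[G=4653056/277065] → run G
t=24: vr[G=1774592/92355] → run G
t=25: vr[G=5994496/277065] → run G
t=26: (idle)
t=27: (idle)
t=28: (idle)
t=29: (idle)
t=30: (idle)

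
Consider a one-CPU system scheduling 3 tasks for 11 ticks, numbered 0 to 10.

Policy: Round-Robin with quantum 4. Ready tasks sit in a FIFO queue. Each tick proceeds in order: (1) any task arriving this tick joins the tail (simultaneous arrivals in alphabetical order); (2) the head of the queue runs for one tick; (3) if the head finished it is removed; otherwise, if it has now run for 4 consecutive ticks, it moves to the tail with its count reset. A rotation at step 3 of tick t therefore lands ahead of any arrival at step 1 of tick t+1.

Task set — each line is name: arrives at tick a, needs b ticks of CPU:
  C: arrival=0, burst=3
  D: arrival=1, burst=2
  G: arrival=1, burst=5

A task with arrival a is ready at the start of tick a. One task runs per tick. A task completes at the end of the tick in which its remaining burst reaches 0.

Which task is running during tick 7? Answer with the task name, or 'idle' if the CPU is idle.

t=0: queue=[C] q_used=0 → run C
t=1: queue=[C,D,G] q_used=1 → run C
t=2: queue=[C,D,G] q_used=2 → run C
t=3: queue=[D,G] q_used=0 → run D
t=4: queue=[D,G] q_used=1 → run D
t=5: queue=[G] q_used=0 → run G
t=6: queue=[G] q_used=1 → run G
t=7: queue=[G] q_used=2 → run G
t=8: queue=[G] q_used=3 → run G
t=9: queue=[G] q_used=0 → run G
t=10: (idle)

running at tick 7 = G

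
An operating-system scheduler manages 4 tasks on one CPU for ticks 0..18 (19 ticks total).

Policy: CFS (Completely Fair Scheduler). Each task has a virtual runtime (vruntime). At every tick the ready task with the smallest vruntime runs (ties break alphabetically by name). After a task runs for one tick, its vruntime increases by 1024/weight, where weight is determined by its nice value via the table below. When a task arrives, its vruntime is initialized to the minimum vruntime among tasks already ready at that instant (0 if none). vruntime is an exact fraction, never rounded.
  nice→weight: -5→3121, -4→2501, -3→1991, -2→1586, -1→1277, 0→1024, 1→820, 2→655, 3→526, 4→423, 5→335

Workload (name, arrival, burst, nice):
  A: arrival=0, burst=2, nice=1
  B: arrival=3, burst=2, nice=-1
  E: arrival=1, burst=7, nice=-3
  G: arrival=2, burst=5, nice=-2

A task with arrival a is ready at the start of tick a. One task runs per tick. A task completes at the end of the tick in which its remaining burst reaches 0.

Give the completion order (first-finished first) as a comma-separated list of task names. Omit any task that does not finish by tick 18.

completion order = A, B, G, E

t=0: vr[A=0] → run A
t=1: vr[A=256/205 E=256/205] → run A
t=2: vr[E=256/205 G=256/205] → run E
t=3: vr[B=256/205 E=719616/408155 G=256/205] → run B
t=4: vr[B=536832/261785 E=719616/408155 G=256/205] → run G
t=5: vr[B=536832/261785 E=719616/408155 G=307968/162565] → run E
t=6: vr[B=536832/261785 E=929536/408155 G=307968/162565] → run G
t=7: vr[B=536832/261785 E=929536/408155 G=412928/162565] → run B
t=8: vr[E=929536/408155 G=412928/162565] → run E
t=9: vr[E=1139456/408155 G=412928/162565] → run G
t=10: vr[E=1139456/408155 G=517888/162565] → run E
t=11: vr[E=1349376/408155 G=517888/162565] → run G
t=12: vr[E=1349376/408155 G=622848/162565] → run E
t=13: vr[E=1559296/408155 G=622848/162565] → run E
t=14: vr[E=1769216/408155 G=622848/162565] → run G
t=15: vr[E=1769216/408155] → run E
t=16: (idle)
t=17: (idle)
t=18: (idle)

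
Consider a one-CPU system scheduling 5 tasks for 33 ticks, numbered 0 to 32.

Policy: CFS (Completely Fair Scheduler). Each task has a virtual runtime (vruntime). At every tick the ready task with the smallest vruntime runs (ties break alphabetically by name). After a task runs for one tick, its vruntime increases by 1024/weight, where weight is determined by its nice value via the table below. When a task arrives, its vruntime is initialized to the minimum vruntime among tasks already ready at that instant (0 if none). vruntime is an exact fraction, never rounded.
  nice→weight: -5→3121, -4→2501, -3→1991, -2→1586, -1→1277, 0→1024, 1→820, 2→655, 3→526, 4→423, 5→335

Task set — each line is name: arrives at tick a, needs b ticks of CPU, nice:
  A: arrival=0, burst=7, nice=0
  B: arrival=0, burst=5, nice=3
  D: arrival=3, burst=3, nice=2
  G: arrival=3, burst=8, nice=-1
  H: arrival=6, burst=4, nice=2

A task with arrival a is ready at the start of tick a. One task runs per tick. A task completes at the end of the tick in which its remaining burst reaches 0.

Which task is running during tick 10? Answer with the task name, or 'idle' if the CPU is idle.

running at tick 10 = D

t=0: vr[A=0 B=0] → run A
t=1: vr[A=1 B=0] → run B
t=2: vr[A=1 B=512/263] → run A
t=3: vr[A=2 B=512/263 D=512/263 G=512/263] → run B
t=4: vr[A=2 B=1024/263 D=512/263 G=512/263] → run D
t=5: vr[A=2 B=1024/263 D=604672/172265 G=512/263] → run G
t=6: vr[A=2 B=1024/263 D=604672/172265 G=923136/335851 H=2] → run A
t=7: vr[A=3 B=1024/263 D=604672/172265 G=923136/335851 H=2] → run H
t=8: vr[A=3 B=1024/263 D=604672/172265 G=923136/335851 H=2334/655] → run G
t=9: vr[A=3 B=1024/263 D=604672/172265 G=1192448/335851 H=2334/655] → run A
t=10: vr[A=4 B=1024/263 D=604672/172265 G=1192448/335851 H=2334/655] → run D
t=11: vr[A=4 B=1024/263 D=873984/172265 G=1192448/335851 H=2334/655] → run G
t=12: vr[A=4 B=1024/263 D=873984/172265 G=1461760/335851 H=2334/655] → run H
t=13: vr[A=4 B=1024/263 D=873984/172265 G=1461760/335851 H=3358/655] → run B
t=14: vr[A=4 B=1536/263 D=873984/172265 G=1461760/335851 H=3358/655] → run A
t=15: vr[A=5 B=1536/263 D=873984/172265 G=1461760/335851 H=3358/655] → run G
t=16: vr[A=5 B=1536/263 D=873984/172265 G=1731072/335851 H=3358/655] → run A
t=17: vr[A=6 B=1536/263 D=873984/172265 G=1731072/335851 H=3358/655] → run D
t=18: vr[A=6 B=1536/263 G=1731072/335851 H=3358/655] → run H
t=19: vr[A=6 B=1536/263 G=1731072/335851 H=4382/655] → run G
t=20: vr[A=6 B=1536/263 G=2000384/335851 H=4382/655] → run B
t=21: vr[A=6 B=2048/263 G=2000384/335851 H=4382/655] → run G
t=22: vr[A=6 B=2048/263 G=2269696/335851 H=4382/655] → run A
t=23: vr[B=2048/263 G=2269696/335851 H=4382/655] → run H
t=24: vr[B=2048/263 G=2269696/335851] → run G
t=25: vr[B=2048/263 G=2539008/335851] → run G
t=26: vr[B=2048/263] → run B
t=27: (idle)
t=28: (idle)
t=29: (idle)
t=30: (idle)
t=31: (idle)
t=32: (idle)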